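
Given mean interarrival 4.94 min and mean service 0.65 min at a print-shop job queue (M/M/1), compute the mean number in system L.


λ = 60/4.94 = 12.1457 /hr
μ = 60/0.65 = 92.3077 /hr
ρ = λ/μ = 12.1457/92.3077 = 0.1316
L = ρ/(1−ρ) = 0.1316/0.8684 = 0.1515

Final: 0.1515


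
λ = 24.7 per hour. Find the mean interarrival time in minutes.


Mean interarrival time = 1/λ = 1/24.7 hour = 0.04049 hour
In minutes: 0.04049 × 60 = 2.4291 min

Final: 2.4291 min


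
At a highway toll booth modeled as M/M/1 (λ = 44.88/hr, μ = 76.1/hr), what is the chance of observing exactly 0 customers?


ρ = 44.88/76.1 = 0.5898
P_n = (1−ρ)·ρ^n = (1 − 0.5898)·0.5898^0 = 0.4102·1.000000 = 0.410250

Final: 0.410250


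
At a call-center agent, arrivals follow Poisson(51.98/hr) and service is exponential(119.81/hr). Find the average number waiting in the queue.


ρ = 51.98/119.81 = 0.4339
Lq = ρ²/(1−ρ) = 0.1882/0.5661 = 0.3325

Final: 0.3325


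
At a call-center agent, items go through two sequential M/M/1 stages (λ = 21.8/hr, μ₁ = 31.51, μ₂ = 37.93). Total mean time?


Each node sees arrival rate λ = 21.8/hr (tandem ⇒ throughput preserved).
W₁ = 1/(μ₁−λ) = 1/(31.51−21.8) = 0.10299 hr
W₂ = 1/(μ₂−λ) = 1/(37.93−21.8) = 0.06200 hr
W_total = W₁ + W₂ = 0.10299 + 0.06200 = 0.16498 hr

Final: 0.16498 hr


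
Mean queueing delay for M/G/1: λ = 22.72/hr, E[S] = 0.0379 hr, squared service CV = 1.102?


ρ = λ·E[S] = 22.72·0.0379 = 0.8611
E[S²] = E[S]²(1+C_s²) = 0.0379²·(1+1.102) = 0.003019
Wq = λ·E[S²]/(2(1−ρ)) = 22.72·0.003019/(2·0.1389) = 0.24692 hr

Final: 0.24692 hr


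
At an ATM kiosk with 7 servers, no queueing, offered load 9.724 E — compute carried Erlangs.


B(7,9.724) = 0.396518 (Erlang-B)
Carried load = a(1 − B) = 9.724·(1 − 0.396518) = 9.724·0.603482 = 5.8683 E

Final: 5.8683 Erlangs


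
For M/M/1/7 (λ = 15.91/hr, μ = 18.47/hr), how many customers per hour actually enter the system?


ρ = 0.8614; P_K = (1−ρ)ρ^7/(1−ρ^8) = 0.069991
λ_eff = λ(1 − P_K) = 15.91·(1 − 0.069991) = 15.91·0.930009 = 14.7964 /hr

Final: 14.7964 /hr


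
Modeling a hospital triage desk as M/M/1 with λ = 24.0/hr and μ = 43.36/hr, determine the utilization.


ρ = λ/μ = 24.0/43.36 = 0.5535

Final: 0.5535


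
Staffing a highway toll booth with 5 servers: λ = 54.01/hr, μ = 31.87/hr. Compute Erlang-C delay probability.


a = λ/μ = 1.6947; ρ = a/5 = 0.3389
P₀ = 0.183090 (from M/M/c formula)
C(c,a) = [a^c/(c!(1−ρ))]·P₀ = [13.97850/(120·0.6611)]·0.183090
= 0.17621·0.183090 = 0.032263

Final: 0.032263


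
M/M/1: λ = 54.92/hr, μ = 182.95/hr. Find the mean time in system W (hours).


W = 1/(μ−λ) = 1/(182.95 − 54.92) = 1/128.03 = 0.007811 hr

Final: 0.007811 hr


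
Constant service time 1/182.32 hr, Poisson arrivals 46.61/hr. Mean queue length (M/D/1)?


ρ = 46.61/182.32 = 0.2556
M/D/1: Lq = ρ²/(2(1−ρ)) = 0.06536/(2·0.7444) = 0.04390

Final: 0.04390


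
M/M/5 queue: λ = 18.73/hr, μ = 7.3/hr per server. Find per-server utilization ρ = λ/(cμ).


ρ = λ/(cμ) = 18.73/(5·7.3) = 18.73/36.50 = 0.5132

Final: 0.5132


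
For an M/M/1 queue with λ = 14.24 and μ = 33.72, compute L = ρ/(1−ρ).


ρ = λ/μ = 14.24/33.72 = 0.4223
L = ρ/(1−ρ) = 0.4223/(1 − 0.4223) = 0.4223/0.5777 = 0.7310

Final: 0.7310


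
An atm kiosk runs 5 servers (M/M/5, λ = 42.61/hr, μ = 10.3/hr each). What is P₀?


a = λ/μ = 42.61/10.3 = 4.1369; ρ = a/c = 0.8274
Σ_{k=0}^{4} a^k/k! (terms k=0..4) = 1.00000 + 4.13689 + 8.55694 + 11.79972 + 12.20354 = 37.69710
Tail: a^5/(5!(1−ρ)) = 1211.63427/(120·0.1726) = 58.49191
P₀ = 1/(37.69710 + 58.49191) = 1/96.18901 = 0.010396

Final: 0.010396


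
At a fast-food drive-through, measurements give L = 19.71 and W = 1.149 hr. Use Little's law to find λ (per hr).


λ = L/W = 19.71/1.149 = 17.1540 /hr

Final: 17.1540 /hr


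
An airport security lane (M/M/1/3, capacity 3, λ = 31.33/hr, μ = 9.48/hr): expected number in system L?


ρ = 31.33/9.48 = 3.3049
L = ρ[1 − (K+1)ρ^K + Kρ^(K+1)] / [(1−ρ)(1−ρ^(K+1))]
Numerator: 3.3049·(1 − 4·36.095759 + 3·119.291151) = 708.859162
Denominator: (-2.3049)·(-118.291151) = 272.643635
L = 708.859162/272.643635 = 2.5999

Final: 2.5999


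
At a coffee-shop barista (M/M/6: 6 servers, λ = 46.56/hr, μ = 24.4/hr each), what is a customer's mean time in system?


a = 1.9082; ρ = 0.3180; P₀ = 0.148183
Lq = P₀·a^c·ρ/(c!(1−ρ)²) = 0.006794
Wq = Lq/λ = 0.006794/46.56 = 0.0001459 hr
W = Wq + 1/μ = 0.0001459 + 0.04098 = 0.04113 hr

Final: 0.04113 hr


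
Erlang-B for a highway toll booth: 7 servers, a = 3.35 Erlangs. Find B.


B(c,a) = (a^c/c!) / Σ_{k=0}^{c} a^k/k!
a^7/7! = 0.939470
Σ terms (k=0..7): 1.00000 + 3.35000 + 5.61125 + 6.26590 + 5.24769 + 3.51595 + 1.96307 + 0.93947 = 27.893327
B = 0.939470/27.893327 = 0.033681

Final: 0.033681


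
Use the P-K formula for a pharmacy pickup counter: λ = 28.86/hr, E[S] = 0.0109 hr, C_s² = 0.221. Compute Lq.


ρ = λ·E[S] = 28.86·0.0109 = 0.3146
Lq = ρ²(1+C_s²)/(2(1−ρ)) = 0.09896·(1+0.221)/(2·0.6854)
= 0.09896·1.2210/1.3709 = 0.08814

Final: 0.08814


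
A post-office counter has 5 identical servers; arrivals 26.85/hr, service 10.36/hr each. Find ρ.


ρ = λ/(cμ) = 26.85/(5·10.36) = 26.85/51.80 = 0.5183

Final: 0.5183


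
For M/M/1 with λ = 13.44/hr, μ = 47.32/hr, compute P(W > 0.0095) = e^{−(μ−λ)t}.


W ~ Exponential(μ−λ) for M/M/1.
μ − λ = 47.32 − 13.44 = 33.8800
P(W > t) = e^{−(μ−λ)t} = e^{−0.3219} = 0.724800

Final: 0.724800


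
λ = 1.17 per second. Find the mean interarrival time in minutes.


Mean interarrival time = 1/λ = 1/1.17 second = 0.85470 second
In minutes: 0.85470 × 0.0166667 = 0.01425 min

Final: 0.01425 min


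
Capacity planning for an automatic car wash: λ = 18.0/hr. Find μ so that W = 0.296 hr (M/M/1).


W = 1/(μ−λ) ⇒ μ − λ = 1/W = 1/0.296 = 3.3784
μ = λ + 1/W = 18.0 + 3.3784 = 21.3784 per hr

Final: 21.3784 /hr


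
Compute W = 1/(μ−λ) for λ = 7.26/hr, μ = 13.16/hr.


W = 1/(μ−λ) = 1/(13.16 − 7.26) = 1/5.90 = 0.1695 hr

Final: 0.1695 hr


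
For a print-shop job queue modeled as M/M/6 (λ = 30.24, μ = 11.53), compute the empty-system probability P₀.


a = λ/μ = 30.24/11.53 = 2.6227; ρ = a/c = 0.4371
Σ_{k=0}^{5} a^k/k! (terms k=0..5) = 1.00000 + 2.62272 + 3.43934 + 3.00681 + 1.97151 + 1.03414 = 13.07453
Tail: a^6/(6!(1−ρ)) = 325.47293/(720·0.5629) = 0.80310
P₀ = 1/(13.07453 + 0.80310) = 1/13.87762 = 0.072058

Final: 0.072058


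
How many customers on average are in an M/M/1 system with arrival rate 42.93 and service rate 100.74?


ρ = λ/μ = 42.93/100.74 = 0.4261
L = ρ/(1−ρ) = 0.4261/(1 − 0.4261) = 0.4261/0.5739 = 0.7426

Final: 0.7426


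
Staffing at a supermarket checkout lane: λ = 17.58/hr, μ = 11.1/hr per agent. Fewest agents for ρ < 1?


Stability requires cμ > λ ⇔ c > λ/μ.
λ/μ = 17.58/11.1 = 1.5838
Minimum integer c = ⌊1.5838⌋ + 1 = 2
Check: 2·11.1 = 22.20 > 17.58, while 1·11.1 = 11.10 ≤ 17.58

Final: 2 servers


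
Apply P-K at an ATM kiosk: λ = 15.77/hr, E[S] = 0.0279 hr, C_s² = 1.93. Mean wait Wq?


ρ = λ·E[S] = 15.77·0.0279 = 0.4400
E[S²] = E[S]²(1+C_s²) = 0.0279²·(1+1.93) = 0.002281
Wq = λ·E[S²]/(2(1−ρ)) = 15.77·0.002281/(2·0.5600) = 0.03211 hr

Final: 0.03211 hr


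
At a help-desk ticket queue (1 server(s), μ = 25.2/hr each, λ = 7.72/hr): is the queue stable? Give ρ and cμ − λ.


Total capacity cμ = 1·25.2 = 25.20/hr
ρ = λ/(cμ) = 7.72/25.20 = 0.3063
Stable ⇔ ρ < 1: YES
Spare capacity = cμ − λ = 25.20 − 7.72 = 17.48/hr

Final: ρ = 0.3063; stable; margin = 17.48/hr


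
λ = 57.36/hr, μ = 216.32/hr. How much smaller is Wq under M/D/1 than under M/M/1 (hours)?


ρ = 57.36/216.32 = 0.2652
Wq(M/M/1) = ρ/(μ−λ) = 0.2652/158.96 = 0.001668 hr
Wq(M/D/1) = ρ/(2(μ−λ)) = 0.0008341 hr
Savings = 0.001668 − 0.0008341 = 0.0008341 hr

Final: 0.0008341 hr


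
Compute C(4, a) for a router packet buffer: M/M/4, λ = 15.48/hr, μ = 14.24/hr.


a = λ/μ = 1.0871; ρ = a/4 = 0.2718
P₀ = 0.336478 (from M/M/c formula)
C(c,a) = [a^c/(c!(1−ρ))]·P₀ = [1.39651/(24·0.7282)]·0.336478
= 0.07990·0.336478 = 0.026886

Final: 0.026886


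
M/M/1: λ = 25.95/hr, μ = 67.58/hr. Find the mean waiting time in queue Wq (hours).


ρ = 25.95/67.58 = 0.3840
Wq = ρ/(μ−λ) = 0.3840/(67.58 − 25.95) = 0.3840/41.63 = 0.009224 hr

Final: 0.009224 hr


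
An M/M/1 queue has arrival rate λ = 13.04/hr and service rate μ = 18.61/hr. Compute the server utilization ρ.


ρ = λ/μ = 13.04/18.61 = 0.7007

Final: 0.7007


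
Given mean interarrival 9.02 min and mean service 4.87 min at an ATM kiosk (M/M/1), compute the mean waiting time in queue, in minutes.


λ = 60/9.02 = 6.6519 /hr
μ = 60/4.87 = 12.3203 /hr
ρ = λ/μ = 6.6519/12.3203 = 0.5399
Wq = ρ/(μ−λ) = 0.5399/(12.3203−6.6519) = 0.09525 hr
In minutes: 0.09525·60 = 5.715 min

Final: 5.715 min


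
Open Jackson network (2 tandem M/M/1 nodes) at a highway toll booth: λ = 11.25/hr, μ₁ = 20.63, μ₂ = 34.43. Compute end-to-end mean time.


Each node sees arrival rate λ = 11.25/hr (tandem ⇒ throughput preserved).
W₁ = 1/(μ₁−λ) = 1/(20.63−11.25) = 0.10661 hr
W₂ = 1/(μ₂−λ) = 1/(34.43−11.25) = 0.04314 hr
W_total = W₁ + W₂ = 0.10661 + 0.04314 = 0.14975 hr

Final: 0.14975 hr


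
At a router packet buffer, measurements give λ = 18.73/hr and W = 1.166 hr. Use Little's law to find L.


L = λW = 18.73·1.166 = 21.8392

Final: 21.8392


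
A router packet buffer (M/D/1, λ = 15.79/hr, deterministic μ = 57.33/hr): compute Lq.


ρ = 15.79/57.33 = 0.2754
M/D/1: Lq = ρ²/(2(1−ρ)) = 0.07586/(2·0.7246) = 0.05235

Final: 0.05235


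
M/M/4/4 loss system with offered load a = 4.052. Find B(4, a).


B(c,a) = (a^c/c!) / Σ_{k=0}^{c} a^k/k!
a^4/4! = 11.232243
Σ terms (k=0..4): 1.00000 + 4.05200 + 8.20935 + 11.08810 + 11.23224 = 35.581693
B = 11.232243/35.581693 = 0.315675

Final: 0.315675


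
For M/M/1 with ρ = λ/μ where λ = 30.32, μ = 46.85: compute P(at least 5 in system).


ρ = 30.32/46.85 = 0.6472
P(N ≥ n) = ρ^n = 0.6472^5 = 0.113527

Final: 0.113527


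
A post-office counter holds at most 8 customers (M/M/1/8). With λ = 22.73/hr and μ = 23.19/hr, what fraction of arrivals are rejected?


ρ = λ/μ = 22.73/23.19 = 0.9802
P_K = (1−ρ)ρ^K/(1−ρ^(K+1)) = (0.01984·0.851902)/(1 − 0.835003)
= 0.016898/0.164997 = 0.102417

Final: 0.102417


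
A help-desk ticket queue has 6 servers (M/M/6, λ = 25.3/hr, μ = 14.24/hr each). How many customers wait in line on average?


a = λ/μ = 1.7767; ρ = a/6 = 0.2961
P₀ = 0.169077
Lq = P₀·a^c·ρ / (c!·(1−ρ)²) = 0.169077·31.45308·0.2961/(720·0.49546)
= 0.004414

Final: 0.004414


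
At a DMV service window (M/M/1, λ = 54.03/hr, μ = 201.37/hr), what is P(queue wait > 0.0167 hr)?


ρ = 54.03/201.37 = 0.2683
P(Wq > t) = ρ·e^{−(μ−λ)t} = 0.2683·e^{−2.4606}
= 0.2683·0.085386 = 0.022910

Final: 0.022910


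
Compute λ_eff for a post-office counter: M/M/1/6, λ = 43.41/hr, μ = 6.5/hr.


ρ = 6.6785; P_K = (1−ρ)ρ^6/(1−ρ^7) = 0.850266
λ_eff = λ(1 − P_K) = 43.41·(1 − 0.850266) = 43.41·0.149734 = 6.4999 /hr

Final: 6.4999 /hr


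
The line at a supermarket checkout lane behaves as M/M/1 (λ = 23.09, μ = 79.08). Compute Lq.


ρ = 23.09/79.08 = 0.2920
Lq = ρ²/(1−ρ) = 0.08525/0.7080 = 0.1204

Final: 0.1204


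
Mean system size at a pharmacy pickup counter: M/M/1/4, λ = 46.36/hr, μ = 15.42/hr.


ρ = 46.36/15.42 = 3.0065
L = ρ[1 − (K+1)ρ^K + Kρ^(K+1)] / [(1−ρ)(1−ρ^(K+1))]
Numerator: 3.0065·(1 − 5·81.702663 + 4·245.637839) = 1728.843286
Denominator: (-2.0065)·(-244.637839) = 490.862175
L = 1728.843286/490.862175 = 3.5221

Final: 3.5221


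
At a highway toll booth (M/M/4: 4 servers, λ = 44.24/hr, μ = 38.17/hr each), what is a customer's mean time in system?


a = 1.1590; ρ = 0.2898; P₀ = 0.312886
Lq = P₀·a^c·ρ/(c!(1−ρ)²) = 0.01351
Wq = Lq/λ = 0.01351/44.24 = 0.0003055 hr
W = Wq + 1/μ = 0.0003055 + 0.02620 = 0.02650 hr

Final: 0.02650 hr


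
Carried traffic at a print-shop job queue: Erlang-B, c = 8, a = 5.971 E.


B(8,5.971) = 0.120269 (Erlang-B)
Carried load = a(1 − B) = 5.971·(1 − 0.120269) = 5.971·0.879731 = 5.2529 E

Final: 5.2529 Erlangs


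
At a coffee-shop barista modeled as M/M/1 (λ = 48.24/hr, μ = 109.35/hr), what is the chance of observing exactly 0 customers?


ρ = 48.24/109.35 = 0.4412
P_n = (1−ρ)·ρ^n = (1 − 0.4412)·0.4412^0 = 0.5588·1.000000 = 0.558848

Final: 0.558848


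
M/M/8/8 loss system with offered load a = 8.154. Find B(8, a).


B(c,a) = (a^c/c!) / Σ_{k=0}^{c} a^k/k!
a^8/8! = 484.668878
Σ terms (k=0..8): 1.00000 + 8.15400 + 33.24386 + 90.35681 + 184.19235 + 300.38088 + 408.21762 + 475.51521 + 484.66888 = 1985.729605
B = 484.668878/1985.729605 = 0.244076

Final: 0.244076


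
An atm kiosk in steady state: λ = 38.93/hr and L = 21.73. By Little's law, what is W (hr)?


W = L/λ = 21.73/38.93 = 0.5582 hr

Final: 0.5582 hr


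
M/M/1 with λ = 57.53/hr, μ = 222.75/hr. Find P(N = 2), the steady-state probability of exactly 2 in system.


ρ = 57.53/222.75 = 0.2583
P_n = (1−ρ)·ρ^n = (1 − 0.2583)·0.2583^2 = 0.7417·0.066704 = 0.049476

Final: 0.049476


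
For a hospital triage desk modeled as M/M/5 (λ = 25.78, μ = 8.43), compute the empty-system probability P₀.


a = λ/μ = 25.78/8.43 = 3.0581; ρ = a/c = 0.6116
Σ_{k=0}^{4} a^k/k! (terms k=0..4) = 1.00000 + 3.05813 + 4.67607 + 4.76667 + 3.64427 = 17.14513
Tail: a^5/(5!(1−ρ)) = 267.47099/(120·0.3884) = 5.73911
P₀ = 1/(17.14513 + 5.73911) = 1/22.88423 = 0.043698

Final: 0.043698


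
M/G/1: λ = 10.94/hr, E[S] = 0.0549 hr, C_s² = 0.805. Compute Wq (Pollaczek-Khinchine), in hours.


ρ = λ·E[S] = 10.94·0.0549 = 0.6006
E[S²] = E[S]²(1+C_s²) = 0.0549²·(1+0.805) = 0.005440
Wq = λ·E[S²]/(2(1−ρ)) = 10.94·0.005440/(2·0.3994) = 0.07451 hr

Final: 0.07451 hr


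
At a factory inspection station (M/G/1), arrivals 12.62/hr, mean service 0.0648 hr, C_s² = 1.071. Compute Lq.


ρ = λ·E[S] = 12.62·0.0648 = 0.8178
Lq = ρ²(1+C_s²)/(2(1−ρ)) = 0.6688·(1+1.071)/(2·0.1822)
= 0.6688·2.0710/0.3644 = 3.80026

Final: 3.80026


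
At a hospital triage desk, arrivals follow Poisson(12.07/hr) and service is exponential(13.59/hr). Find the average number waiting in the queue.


ρ = 12.07/13.59 = 0.8882
Lq = ρ²/(1−ρ) = 0.7888/0.1118 = 7.0526

Final: 7.0526


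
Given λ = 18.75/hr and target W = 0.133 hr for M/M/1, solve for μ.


W = 1/(μ−λ) ⇒ μ − λ = 1/W = 1/0.133 = 7.5188
μ = λ + 1/W = 18.75 + 7.5188 = 26.2688 per hr

Final: 26.2688 /hr


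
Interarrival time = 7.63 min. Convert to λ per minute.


λ = 1/(interarrival time) in consistent units.
1 minute = 1 min, so λ = 1/7.63 = 0.1311 per minute

Final: 0.1311 /min


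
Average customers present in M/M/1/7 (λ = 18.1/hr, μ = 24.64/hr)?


ρ = 18.1/24.64 = 0.7346
L = ρ[1 − (K+1)ρ^K + Kρ^(K+1)] / [(1−ρ)(1−ρ^(K+1))]
Numerator: 0.7346·(1 − 8·0.115416 + 7·0.084782) = 0.492275
Denominator: (0.2654)·(0.915218) = 0.242919
L = 0.492275/0.242919 = 2.0265

Final: 2.0265


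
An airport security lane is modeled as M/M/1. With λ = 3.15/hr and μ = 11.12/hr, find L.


ρ = λ/μ = 3.15/11.12 = 0.2833
L = ρ/(1−ρ) = 0.2833/(1 − 0.2833) = 0.2833/0.7167 = 0.3952

Final: 0.3952


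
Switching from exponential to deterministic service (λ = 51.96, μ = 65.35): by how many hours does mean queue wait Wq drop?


ρ = 51.96/65.35 = 0.7951
Wq(M/M/1) = ρ/(μ−λ) = 0.7951/13.39 = 0.05938 hr
Wq(M/D/1) = ρ/(2(μ−λ)) = 0.02969 hr
Savings = 0.05938 − 0.02969 = 0.02969 hr

Final: 0.02969 hr


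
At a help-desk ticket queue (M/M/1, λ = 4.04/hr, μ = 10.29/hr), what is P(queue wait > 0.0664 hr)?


ρ = 4.04/10.29 = 0.3926
P(Wq > t) = ρ·e^{−(μ−λ)t} = 0.3926·e^{−0.4150}
= 0.3926·0.660340 = 0.259259

Final: 0.259259


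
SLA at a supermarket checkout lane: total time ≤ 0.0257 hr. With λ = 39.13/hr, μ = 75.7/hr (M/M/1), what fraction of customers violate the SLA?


W ~ Exponential(μ−λ) for M/M/1.
μ − λ = 75.7 − 39.13 = 36.5700
P(W > t) = e^{−(μ−λ)t} = e^{−0.9398} = 0.390687

Final: 0.390687


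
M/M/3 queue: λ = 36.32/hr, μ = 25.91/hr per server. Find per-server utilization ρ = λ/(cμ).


ρ = λ/(cμ) = 36.32/(3·25.91) = 36.32/77.73 = 0.4673

Final: 0.4673


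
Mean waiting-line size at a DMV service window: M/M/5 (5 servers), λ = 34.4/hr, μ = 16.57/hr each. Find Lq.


a = λ/μ = 2.0760; ρ = a/5 = 0.4152
P₀ = 0.124288
Lq = P₀·a^c·ρ / (c!·(1−ρ)²) = 0.124288·38.56379·0.4152/(120·0.34198)
= 0.04849

Final: 0.04849


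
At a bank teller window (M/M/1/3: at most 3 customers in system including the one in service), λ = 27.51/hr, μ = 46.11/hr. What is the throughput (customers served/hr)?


ρ = 0.5966; P_K = (1−ρ)ρ^3/(1−ρ^4) = 0.098094
λ_eff = λ(1 − P_K) = 27.51·(1 − 0.098094) = 27.51·0.901906 = 24.8114 /hr

Final: 24.8114 /hr


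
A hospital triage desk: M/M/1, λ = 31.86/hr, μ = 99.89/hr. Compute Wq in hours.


ρ = 31.86/99.89 = 0.3190
Wq = ρ/(μ−λ) = 0.3190/(99.89 − 31.86) = 0.3190/68.03 = 0.004688 hr

Final: 0.004688 hr


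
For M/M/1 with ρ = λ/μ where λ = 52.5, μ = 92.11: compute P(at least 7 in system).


ρ = 52.5/92.11 = 0.5700
P(N ≥ n) = ρ^n = 0.5700^7 = 0.019542

Final: 0.019542


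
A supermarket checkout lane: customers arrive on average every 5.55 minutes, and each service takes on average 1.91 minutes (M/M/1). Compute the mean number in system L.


λ = 60/5.55 = 10.8108 /hr
μ = 60/1.91 = 31.4136 /hr
ρ = λ/μ = 10.8108/31.4136 = 0.3441
L = ρ/(1−ρ) = 0.3441/0.6559 = 0.5247

Final: 0.5247


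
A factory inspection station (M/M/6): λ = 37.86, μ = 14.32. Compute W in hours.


a = 2.6439; ρ = 0.4406; P₀ = 0.070526
Lq = P₀·a^c·ρ/(c!(1−ρ)²) = 0.04711
Wq = Lq/λ = 0.04711/37.86 = 0.001244 hr
W = Wq + 1/μ = 0.001244 + 0.06983 = 0.07108 hr

Final: 0.07108 hr


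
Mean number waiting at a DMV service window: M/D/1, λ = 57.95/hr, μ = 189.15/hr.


ρ = 57.95/189.15 = 0.3064
M/D/1: Lq = ρ²/(2(1−ρ)) = 0.09386/(2·0.6936) = 0.06766

Final: 0.06766


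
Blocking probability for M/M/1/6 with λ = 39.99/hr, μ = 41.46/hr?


ρ = λ/μ = 39.99/41.46 = 0.9645
P_K = (1−ρ)ρ^K/(1−ρ^(K+1)) = (0.03546·0.805254)/(1 − 0.776703)
= 0.028551/0.223297 = 0.127861

Final: 0.127861


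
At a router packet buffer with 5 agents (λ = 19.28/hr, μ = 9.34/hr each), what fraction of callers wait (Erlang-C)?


a = λ/μ = 2.0642; ρ = a/5 = 0.4128
P₀ = 0.125798 (from M/M/c formula)
C(c,a) = [a^c/(c!(1−ρ))]·P₀ = [37.48010/(120·0.5872)]·0.125798
= 0.53195·0.125798 = 0.066918

Final: 0.066918


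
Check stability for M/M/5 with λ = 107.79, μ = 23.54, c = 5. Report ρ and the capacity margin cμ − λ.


Total capacity cμ = 5·23.54 = 117.70/hr
ρ = λ/(cμ) = 107.79/117.70 = 0.9158
Stable ⇔ ρ < 1: YES
Spare capacity = cμ − λ = 117.70 − 107.79 = 9.91/hr

Final: ρ = 0.9158; stable; margin = 9.91/hr


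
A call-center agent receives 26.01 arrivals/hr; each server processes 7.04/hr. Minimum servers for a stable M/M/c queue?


Stability requires cμ > λ ⇔ c > λ/μ.
λ/μ = 26.01/7.04 = 3.6946
Minimum integer c = ⌊3.6946⌋ + 1 = 4
Check: 4·7.04 = 28.16 > 26.01, while 3·7.04 = 21.12 ≤ 26.01

Final: 4 servers


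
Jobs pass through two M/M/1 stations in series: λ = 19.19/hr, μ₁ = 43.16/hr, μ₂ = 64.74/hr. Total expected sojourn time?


Each node sees arrival rate λ = 19.19/hr (tandem ⇒ throughput preserved).
W₁ = 1/(μ₁−λ) = 1/(43.16−19.19) = 0.04172 hr
W₂ = 1/(μ₂−λ) = 1/(64.74−19.19) = 0.02195 hr
W_total = W₁ + W₂ = 0.04172 + 0.02195 = 0.06367 hr

Final: 0.06367 hr


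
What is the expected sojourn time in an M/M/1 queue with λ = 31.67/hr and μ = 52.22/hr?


W = 1/(μ−λ) = 1/(52.22 − 31.67) = 1/20.55 = 0.04866 hr

Final: 0.04866 hr


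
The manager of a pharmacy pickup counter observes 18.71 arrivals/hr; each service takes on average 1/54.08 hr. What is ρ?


ρ = λ/μ = 18.71/54.08 = 0.3460

Final: 0.3460


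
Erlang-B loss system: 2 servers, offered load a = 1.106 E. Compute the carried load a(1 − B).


B(2,1.106) = 0.225057 (Erlang-B)
Carried load = a(1 − B) = 1.106·(1 − 0.225057) = 1.106·0.774943 = 0.8571 E

Final: 0.8571 Erlangs


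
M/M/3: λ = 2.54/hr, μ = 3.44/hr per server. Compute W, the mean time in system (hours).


a = 0.7384; ρ = 0.2461; P₀ = 0.476198
Lq = P₀·a^c·ρ/(c!(1−ρ)²) = 0.01384
Wq = Lq/λ = 0.01384/2.54 = 0.005447 hr
W = Wq + 1/μ = 0.005447 + 0.29070 = 0.29614 hr

Final: 0.29614 hr


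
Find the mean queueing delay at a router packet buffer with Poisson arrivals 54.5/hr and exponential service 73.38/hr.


ρ = 54.5/73.38 = 0.7427
Wq = ρ/(μ−λ) = 0.7427/(73.38 − 54.5) = 0.7427/18.88 = 0.03934 hr

Final: 0.03934 hr


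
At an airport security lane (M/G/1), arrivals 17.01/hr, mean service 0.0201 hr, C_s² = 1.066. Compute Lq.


ρ = λ·E[S] = 17.01·0.0201 = 0.3419
Lq = ρ²(1+C_s²)/(2(1−ρ)) = 0.1169·(1+1.066)/(2·0.6581)
= 0.1169·2.0660/1.3162 = 0.18349

Final: 0.18349


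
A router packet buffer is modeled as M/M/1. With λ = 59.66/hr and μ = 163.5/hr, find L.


ρ = λ/μ = 59.66/163.5 = 0.3649
L = ρ/(1−ρ) = 0.3649/(1 − 0.3649) = 0.3649/0.6351 = 0.5745

Final: 0.5745


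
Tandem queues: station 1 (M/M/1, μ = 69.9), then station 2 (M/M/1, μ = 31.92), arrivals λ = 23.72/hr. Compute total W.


Each node sees arrival rate λ = 23.72/hr (tandem ⇒ throughput preserved).
W₁ = 1/(μ₁−λ) = 1/(69.9−23.72) = 0.02165 hr
W₂ = 1/(μ₂−λ) = 1/(31.92−23.72) = 0.12195 hr
W_total = W₁ + W₂ = 0.02165 + 0.12195 = 0.14361 hr

Final: 0.14361 hr


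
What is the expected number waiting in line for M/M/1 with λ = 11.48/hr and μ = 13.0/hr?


ρ = 11.48/13.0 = 0.8831
Lq = ρ²/(1−ρ) = 0.7798/0.1169 = 6.6696

Final: 6.6696


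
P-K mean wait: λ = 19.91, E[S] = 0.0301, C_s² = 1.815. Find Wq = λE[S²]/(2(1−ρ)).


ρ = λ·E[S] = 19.91·0.0301 = 0.5993
E[S²] = E[S]²(1+C_s²) = 0.0301²·(1+1.815) = 0.002550
Wq = λ·E[S²]/(2(1−ρ)) = 19.91·0.002550/(2·0.4007) = 0.06336 hr

Final: 0.06336 hr


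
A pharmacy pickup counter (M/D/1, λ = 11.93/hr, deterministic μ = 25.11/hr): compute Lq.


ρ = 11.93/25.11 = 0.4751
M/D/1: Lq = ρ²/(2(1−ρ)) = 0.2257/(2·0.5249) = 0.21502

Final: 0.21502


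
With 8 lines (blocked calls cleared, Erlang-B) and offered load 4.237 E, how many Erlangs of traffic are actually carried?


B(8,4.237) = 0.038349 (Erlang-B)
Carried load = a(1 − B) = 4.237·(1 − 0.038349) = 4.237·0.961651 = 4.0745 E

Final: 4.0745 Erlangs


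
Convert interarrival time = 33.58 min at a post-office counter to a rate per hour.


λ = 1/(interarrival time) in consistent units.
1 hour = 60 min, so λ = 60/33.58 = 1.7868 per hour

Final: 1.7868 /hr


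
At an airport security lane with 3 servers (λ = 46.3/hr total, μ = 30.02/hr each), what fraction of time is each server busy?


ρ = λ/(cμ) = 46.3/(3·30.02) = 46.3/90.06 = 0.5141

Final: 0.5141


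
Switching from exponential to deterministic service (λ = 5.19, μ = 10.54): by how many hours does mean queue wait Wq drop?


ρ = 5.19/10.54 = 0.4924
Wq(M/M/1) = ρ/(μ−λ) = 0.4924/5.35 = 0.09204 hr
Wq(M/D/1) = ρ/(2(μ−λ)) = 0.04602 hr
Savings = 0.09204 − 0.04602 = 0.04602 hr

Final: 0.04602 hr


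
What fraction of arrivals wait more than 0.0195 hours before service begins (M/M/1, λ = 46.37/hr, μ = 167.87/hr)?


ρ = 46.37/167.87 = 0.2762
P(Wq > t) = ρ·e^{−(μ−λ)t} = 0.2762·e^{−2.3693}
= 0.2762·0.093551 = 0.025841

Final: 0.025841


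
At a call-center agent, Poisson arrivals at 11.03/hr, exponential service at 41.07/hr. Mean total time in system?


W = 1/(μ−λ) = 1/(41.07 − 11.03) = 1/30.04 = 0.03329 hr

Final: 0.03329 hr


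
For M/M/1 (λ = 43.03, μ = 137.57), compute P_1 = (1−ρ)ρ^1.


ρ = 43.03/137.57 = 0.3128
P_n = (1−ρ)·ρ^n = (1 − 0.3128)·0.3128^1 = 0.6872·0.312786 = 0.214951

Final: 0.214951


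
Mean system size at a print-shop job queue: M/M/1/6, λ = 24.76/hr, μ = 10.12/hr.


ρ = 24.76/10.12 = 2.4466
L = ρ[1 − (K+1)ρ^K + Kρ^(K+1)] / [(1−ρ)(1−ρ^(K+1))]
Numerator: 2.4466·(1 − 7·214.496775 + 6·524.796458) = 4032.800463
Denominator: (-1.4466)·(-523.796458) = 757.745073
L = 4032.800463/757.745073 = 5.3221

Final: 5.3221


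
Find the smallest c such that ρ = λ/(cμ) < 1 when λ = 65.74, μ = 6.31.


Stability requires cμ > λ ⇔ c > λ/μ.
λ/μ = 65.74/6.31 = 10.4184
Minimum integer c = ⌊10.4184⌋ + 1 = 11
Check: 11·6.31 = 69.41 > 65.74, while 10·6.31 = 63.10 ≤ 65.74

Final: 11 servers


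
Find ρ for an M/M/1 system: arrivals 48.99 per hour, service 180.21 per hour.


ρ = λ/μ = 48.99/180.21 = 0.2718

Final: 0.2718


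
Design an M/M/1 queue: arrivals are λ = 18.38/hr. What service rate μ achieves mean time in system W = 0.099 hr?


W = 1/(μ−λ) ⇒ μ − λ = 1/W = 1/0.099 = 10.1010
μ = λ + 1/W = 18.38 + 10.1010 = 28.4810 per hr

Final: 28.4810 /hr


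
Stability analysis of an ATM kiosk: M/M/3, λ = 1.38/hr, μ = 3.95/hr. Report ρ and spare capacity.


Total capacity cμ = 3·3.95 = 11.85/hr
ρ = λ/(cμ) = 1.38/11.85 = 0.1165
Stable ⇔ ρ < 1: YES
Spare capacity = cμ − λ = 11.85 − 1.38 = 10.47/hr

Final: ρ = 0.1165; stable; margin = 10.47/hr


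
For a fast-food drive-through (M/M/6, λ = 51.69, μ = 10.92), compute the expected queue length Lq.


a = λ/μ = 4.7335; ρ = a/6 = 0.7889
P₀ = 0.006696
Lq = P₀·a^c·ρ / (c!·(1−ρ)²) = 0.006696·11248.72664·0.7889/(720·0.04456)
= 1.85226

Final: 1.85226


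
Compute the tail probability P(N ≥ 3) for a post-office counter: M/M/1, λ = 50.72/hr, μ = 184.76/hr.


ρ = 50.72/184.76 = 0.2745
P(N ≥ n) = ρ^n = 0.2745^3 = 0.020688

Final: 0.020688


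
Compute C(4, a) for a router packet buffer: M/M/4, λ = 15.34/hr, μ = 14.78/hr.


a = λ/μ = 1.0379; ρ = a/4 = 0.2595
P₀ = 0.353591 (from M/M/c formula)
C(c,a) = [a^c/(c!(1−ρ))]·P₀ = [1.16039/(24·0.7405)]·0.353591
= 0.06529·0.353591 = 0.023086

Final: 0.023086


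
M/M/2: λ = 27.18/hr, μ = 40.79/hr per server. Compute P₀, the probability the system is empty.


a = λ/μ = 27.18/40.79 = 0.6663; ρ = a/c = 0.3332
Σ_{k=0}^{1} a^k/k! (terms k=0..1) = 1.00000 + 0.66634 = 1.66634
Tail: a^2/(2!(1−ρ)) = 0.44401/(2·0.6668) = 0.33292
P₀ = 1/(1.66634 + 0.33292) = 1/1.99926 = 0.500184

Final: 0.500184


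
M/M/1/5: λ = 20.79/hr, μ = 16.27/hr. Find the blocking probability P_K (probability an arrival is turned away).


ρ = λ/μ = 20.79/16.27 = 1.2778
P_K = (1−ρ)ρ^K/(1−ρ^(K+1)) = (-0.2778·3.406706)/(1 − 4.353130)
= -0.946424/-3.353130 = 0.282251

Final: 0.282251


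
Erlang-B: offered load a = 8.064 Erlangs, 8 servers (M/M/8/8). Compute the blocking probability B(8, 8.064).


B(c,a) = (a^c/c!) / Σ_{k=0}^{c} a^k/k!
a^8/8! = 443.489793
Σ terms (k=0..8): 1.00000 + 8.06400 + 32.51405 + 87.39776 + 176.19389 + 284.16550 + 381.91843 + 439.97003 + 443.48979 = 1854.713453
B = 443.489793/1854.713453 = 0.239115

Final: 0.239115


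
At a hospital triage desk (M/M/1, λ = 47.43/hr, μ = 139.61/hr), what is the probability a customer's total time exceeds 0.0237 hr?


W ~ Exponential(μ−λ) for M/M/1.
μ − λ = 139.61 − 47.43 = 92.1800
P(W > t) = e^{−(μ−λ)t} = e^{−2.1847} = 0.112515

Final: 0.112515


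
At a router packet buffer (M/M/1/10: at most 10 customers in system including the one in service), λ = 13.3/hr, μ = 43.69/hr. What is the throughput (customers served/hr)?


ρ = 0.3044; P_K = (1−ρ)ρ^10/(1−ρ^11) = 0.000004754
λ_eff = λ(1 − P_K) = 13.3·(1 − 0.000004754) = 13.3·0.999995 = 13.2999 /hr

Final: 13.2999 /hr


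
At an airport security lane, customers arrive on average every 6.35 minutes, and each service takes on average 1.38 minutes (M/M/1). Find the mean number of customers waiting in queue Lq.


λ = 60/6.35 = 9.4488 /hr
μ = 60/1.38 = 43.4783 /hr
ρ = λ/μ = 9.4488/43.4783 = 0.2173
Lq = ρ²/(1−ρ) = 0.04723/0.7827 = 0.06034

Final: 0.06034


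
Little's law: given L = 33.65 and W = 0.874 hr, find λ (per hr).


λ = L/W = 33.65/0.874 = 38.5011 /hr

Final: 38.5011 /hr


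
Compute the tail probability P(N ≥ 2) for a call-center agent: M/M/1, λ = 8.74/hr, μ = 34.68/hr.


ρ = 8.74/34.68 = 0.2520
P(N ≥ n) = ρ^n = 0.2520^2 = 0.063513

Final: 0.063513


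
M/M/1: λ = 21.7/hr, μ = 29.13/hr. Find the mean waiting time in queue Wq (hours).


ρ = 21.7/29.13 = 0.7449
Wq = ρ/(μ−λ) = 0.7449/(29.13 − 21.7) = 0.7449/7.43 = 0.1003 hr

Final: 0.1003 hr


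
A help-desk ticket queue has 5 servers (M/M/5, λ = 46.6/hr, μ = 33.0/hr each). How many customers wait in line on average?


a = λ/μ = 1.4121; ρ = a/5 = 0.2824
P₀ = 0.243346
Lq = P₀·a^c·ρ / (c!·(1−ρ)²) = 0.243346·5.61513·0.2824/(120·0.51491)
= 0.006246

Final: 0.006246


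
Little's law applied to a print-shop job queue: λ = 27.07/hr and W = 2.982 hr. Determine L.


L = λW = 27.07·2.982 = 80.7227

Final: 80.7227


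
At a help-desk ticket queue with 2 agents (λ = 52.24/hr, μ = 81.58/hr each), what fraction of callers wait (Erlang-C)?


a = λ/μ = 0.6404; ρ = a/2 = 0.3202
P₀ = 0.514949 (from M/M/c formula)
C(c,a) = [a^c/(c!(1−ρ))]·P₀ = [0.41005/(2·0.6798)]·0.514949
= 0.30159·0.514949 = 0.155302

Final: 0.155302


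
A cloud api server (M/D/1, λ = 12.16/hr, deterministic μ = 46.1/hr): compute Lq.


ρ = 12.16/46.1 = 0.2638
M/D/1: Lq = ρ²/(2(1−ρ)) = 0.06958/(2·0.7362) = 0.04725

Final: 0.04725


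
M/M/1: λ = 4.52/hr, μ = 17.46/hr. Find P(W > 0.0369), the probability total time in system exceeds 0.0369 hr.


W ~ Exponential(μ−λ) for M/M/1.
μ − λ = 17.46 − 4.52 = 12.9400
P(W > t) = e^{−(μ−λ)t} = e^{−0.4775} = 0.620341

Final: 0.620341


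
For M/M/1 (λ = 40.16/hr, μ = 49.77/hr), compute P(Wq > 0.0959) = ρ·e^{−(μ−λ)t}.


ρ = 40.16/49.77 = 0.8069
P(Wq > t) = ρ·e^{−(μ−λ)t} = 0.8069·e^{−0.9216}
= 0.8069·0.397882 = 0.321056

Final: 0.321056


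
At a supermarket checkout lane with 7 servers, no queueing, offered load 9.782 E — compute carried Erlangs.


B(7,9.782) = 0.399185 (Erlang-B)
Carried load = a(1 − B) = 9.782·(1 − 0.399185) = 9.782·0.600815 = 5.8772 E

Final: 5.8772 Erlangs


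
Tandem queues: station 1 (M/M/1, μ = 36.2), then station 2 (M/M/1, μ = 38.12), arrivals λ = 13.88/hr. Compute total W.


Each node sees arrival rate λ = 13.88/hr (tandem ⇒ throughput preserved).
W₁ = 1/(μ₁−λ) = 1/(36.2−13.88) = 0.04480 hr
W₂ = 1/(μ₂−λ) = 1/(38.12−13.88) = 0.04125 hr
W_total = W₁ + W₂ = 0.04480 + 0.04125 = 0.08606 hr

Final: 0.08606 hr


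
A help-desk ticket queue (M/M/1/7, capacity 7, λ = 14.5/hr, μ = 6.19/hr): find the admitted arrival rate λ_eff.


ρ = 2.3425; P_K = (1−ρ)ρ^7/(1−ρ^8) = 0.573736
λ_eff = λ(1 − P_K) = 14.5·(1 − 0.573736) = 14.5·0.426264 = 6.1808 /hr

Final: 6.1808 /hr


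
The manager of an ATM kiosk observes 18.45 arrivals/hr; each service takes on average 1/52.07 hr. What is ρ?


ρ = λ/μ = 18.45/52.07 = 0.3543

Final: 0.3543


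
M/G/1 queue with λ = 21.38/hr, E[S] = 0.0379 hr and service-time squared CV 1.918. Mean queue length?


ρ = λ·E[S] = 21.38·0.0379 = 0.8103
Lq = ρ²(1+C_s²)/(2(1−ρ)) = 0.6566·(1+1.918)/(2·0.1897)
= 0.6566·2.9180/0.3794 = 5.04994

Final: 5.04994


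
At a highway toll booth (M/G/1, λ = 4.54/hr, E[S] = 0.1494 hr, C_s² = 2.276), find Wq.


ρ = λ·E[S] = 4.54·0.1494 = 0.6783
E[S²] = E[S]²(1+C_s²) = 0.1494²·(1+2.276) = 0.073121
Wq = λ·E[S²]/(2(1−ρ)) = 4.54·0.073121/(2·0.3217) = 0.51593 hr

Final: 0.51593 hr


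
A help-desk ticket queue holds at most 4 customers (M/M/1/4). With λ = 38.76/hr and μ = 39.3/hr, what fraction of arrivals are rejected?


ρ = λ/μ = 38.76/39.3 = 0.9863
P_K = (1−ρ)ρ^K/(1−ρ^(K+1)) = (0.01374·0.946161)/(1 − 0.933160)
= 0.013001/0.066840 = 0.194504

Final: 0.194504


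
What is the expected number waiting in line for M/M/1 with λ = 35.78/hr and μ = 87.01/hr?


ρ = 35.78/87.01 = 0.4112
Lq = ρ²/(1−ρ) = 0.1691/0.5888 = 0.2872

Final: 0.2872


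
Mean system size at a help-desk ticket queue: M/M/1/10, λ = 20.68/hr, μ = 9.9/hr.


ρ = 20.68/9.9 = 2.0889
L = ρ[1 − (K+1)ρ^K + Kρ^(K+1)] / [(1−ρ)(1−ρ^(K+1))]
Numerator: 2.0889·(1 − 11·1581.806655 + 10·3304.218345) = 32677.136967
Denominator: (-1.0889)·(-3303.218345) = 3596.837753
L = 32677.136967/3596.837753 = 9.0850

Final: 9.0850


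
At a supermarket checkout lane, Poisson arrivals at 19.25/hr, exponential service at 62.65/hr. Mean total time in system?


W = 1/(μ−λ) = 1/(62.65 − 19.25) = 1/43.40 = 0.02304 hr

Final: 0.02304 hr


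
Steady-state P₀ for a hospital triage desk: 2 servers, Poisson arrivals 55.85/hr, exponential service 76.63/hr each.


a = λ/μ = 55.85/76.63 = 0.7288; ρ = a/c = 0.3644
Σ_{k=0}^{1} a^k/k! (terms k=0..1) = 1.00000 + 0.72883 = 1.72883
Tail: a^2/(2!(1−ρ)) = 0.53119/(2·0.6356) = 0.41787
P₀ = 1/(1.72883 + 0.41787) = 1/2.14670 = 0.465831

Final: 0.465831


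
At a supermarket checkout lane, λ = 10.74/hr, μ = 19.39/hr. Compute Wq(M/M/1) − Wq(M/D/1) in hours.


ρ = 10.74/19.39 = 0.5539
Wq(M/M/1) = ρ/(μ−λ) = 0.5539/8.65 = 0.06403 hr
Wq(M/D/1) = ρ/(2(μ−λ)) = 0.03202 hr
Savings = 0.06403 − 0.03202 = 0.03202 hr

Final: 0.03202 hr


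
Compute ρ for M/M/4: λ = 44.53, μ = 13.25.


ρ = λ/(cμ) = 44.53/(4·13.25) = 44.53/53.00 = 0.8402

Final: 0.8402


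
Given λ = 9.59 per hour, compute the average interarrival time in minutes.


Mean interarrival time = 1/λ = 1/9.59 hour = 0.10428 hour
In minutes: 0.10428 × 60 = 6.2565 min

Final: 6.2565 min


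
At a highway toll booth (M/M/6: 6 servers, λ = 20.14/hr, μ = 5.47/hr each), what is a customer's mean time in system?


a = 3.6819; ρ = 0.6137; P₀ = 0.023792
Lq = P₀·a^c·ρ/(c!(1−ρ)²) = 0.33845
Wq = Lq/λ = 0.33845/20.14 = 0.01680 hr
W = Wq + 1/μ = 0.01680 + 0.18282 = 0.19962 hr

Final: 0.19962 hr


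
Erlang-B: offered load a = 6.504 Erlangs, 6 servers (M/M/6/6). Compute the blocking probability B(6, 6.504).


B(c,a) = (a^c/c!) / Σ_{k=0}^{c} a^k/k!
a^6/6! = 105.135818
Σ terms (k=0..6): 1.00000 + 6.50400 + 21.15101 + 45.85539 + 74.56086 + 96.98876 + 105.13582 = 351.195830
B = 105.135818/351.195830 = 0.299365

Final: 0.299365


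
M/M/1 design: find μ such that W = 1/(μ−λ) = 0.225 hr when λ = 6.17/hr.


W = 1/(μ−λ) ⇒ μ − λ = 1/W = 1/0.225 = 4.4444
μ = λ + 1/W = 6.17 + 4.4444 = 10.6144 per hr

Final: 10.6144 /hr


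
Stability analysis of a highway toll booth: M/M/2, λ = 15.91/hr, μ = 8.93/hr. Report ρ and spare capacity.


Total capacity cμ = 2·8.93 = 17.86/hr
ρ = λ/(cμ) = 15.91/17.86 = 0.8908
Stable ⇔ ρ < 1: YES
Spare capacity = cμ − λ = 17.86 − 15.91 = 1.95/hr

Final: ρ = 0.8908; stable; margin = 1.95/hr


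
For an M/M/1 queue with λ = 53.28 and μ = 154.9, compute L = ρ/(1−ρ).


ρ = λ/μ = 53.28/154.9 = 0.3440
L = ρ/(1−ρ) = 0.3440/(1 − 0.3440) = 0.3440/0.6560 = 0.5243

Final: 0.5243


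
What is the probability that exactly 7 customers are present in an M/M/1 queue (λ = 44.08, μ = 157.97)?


ρ = 44.08/157.97 = 0.2790
P_n = (1−ρ)·ρ^n = (1 − 0.2790)·0.2790^7 = 0.7210·0.0001317 = 0.00009497

Final: 0.00009497


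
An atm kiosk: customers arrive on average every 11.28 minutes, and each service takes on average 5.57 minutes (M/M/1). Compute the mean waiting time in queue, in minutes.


λ = 60/11.28 = 5.3191 /hr
μ = 60/5.57 = 10.7720 /hr
ρ = λ/μ = 5.3191/10.7720 = 0.4938
Wq = ρ/(μ−λ) = 0.4938/(10.7720−5.3191) = 0.09056 hr
In minutes: 0.09056·60 = 5.433 min

Final: 5.433 min


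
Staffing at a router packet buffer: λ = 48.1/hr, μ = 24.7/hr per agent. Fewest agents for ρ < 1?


Stability requires cμ > λ ⇔ c > λ/μ.
λ/μ = 48.1/24.7 = 1.9474
Minimum integer c = ⌊1.9474⌋ + 1 = 2
Check: 2·24.7 = 49.40 > 48.1, while 1·24.7 = 24.70 ≤ 48.1

Final: 2 servers


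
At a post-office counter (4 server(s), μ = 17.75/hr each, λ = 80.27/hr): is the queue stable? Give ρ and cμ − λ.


Total capacity cμ = 4·17.75 = 71.00/hr
ρ = λ/(cμ) = 80.27/71.00 = 1.1306
Stable ⇔ ρ < 1: NO
Spare capacity = cμ − λ = 71.00 − 80.27 = -9.27/hr

Final: ρ = 1.1306; unstable; margin = -9.27/hr


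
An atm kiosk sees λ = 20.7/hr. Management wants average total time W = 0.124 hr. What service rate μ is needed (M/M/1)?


W = 1/(μ−λ) ⇒ μ − λ = 1/W = 1/0.124 = 8.0645
μ = λ + 1/W = 20.7 + 8.0645 = 28.7645 per hr

Final: 28.7645 /hr


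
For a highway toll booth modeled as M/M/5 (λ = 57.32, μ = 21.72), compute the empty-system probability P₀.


a = λ/μ = 57.32/21.72 = 2.6390; ρ = a/c = 0.5278
Σ_{k=0}^{4} a^k/k! (terms k=0..4) = 1.00000 + 2.63904 + 3.48227 + 3.06329 + 2.02104 = 12.20564
Tail: a^5/(5!(1−ρ)) = 128.00644/(120·0.4722) = 2.25908
P₀ = 1/(12.20564 + 2.25908) = 1/14.46472 = 0.069134

Final: 0.069134


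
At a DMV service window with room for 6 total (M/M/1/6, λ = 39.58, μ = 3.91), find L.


ρ = 39.58/3.91 = 10.1228
L = ρ[1 − (K+1)ρ^K + Kρ^(K+1)] / [(1−ρ)(1−ρ^(K+1))]
Numerator: 10.1228·(1 − 7·1075955.214970 + 6·10891638.723408) = 585279348.275007
Denominator: (-9.1228)·(-10891637.723408) = 99361820.356513
L = 585279348.275007/99361820.356513 = 5.8904

Final: 5.8904


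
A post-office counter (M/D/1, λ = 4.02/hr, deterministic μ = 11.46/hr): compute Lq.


ρ = 4.02/11.46 = 0.3508
M/D/1: Lq = ρ²/(2(1−ρ)) = 0.1231/(2·0.6492) = 0.09477

Final: 0.09477


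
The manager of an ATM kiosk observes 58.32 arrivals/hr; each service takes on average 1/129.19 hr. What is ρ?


ρ = λ/μ = 58.32/129.19 = 0.4514

Final: 0.4514


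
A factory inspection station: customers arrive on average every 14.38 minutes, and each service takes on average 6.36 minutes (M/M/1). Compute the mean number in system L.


λ = 60/14.38 = 4.1725 /hr
μ = 60/6.36 = 9.4340 /hr
ρ = λ/μ = 4.1725/9.4340 = 0.4423
L = ρ/(1−ρ) = 0.4423/0.5577 = 0.7930

Final: 0.7930


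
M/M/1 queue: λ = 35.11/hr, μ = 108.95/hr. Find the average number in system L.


ρ = λ/μ = 35.11/108.95 = 0.3223
L = ρ/(1−ρ) = 0.3223/(1 − 0.3223) = 0.3223/0.6777 = 0.4755

Final: 0.4755


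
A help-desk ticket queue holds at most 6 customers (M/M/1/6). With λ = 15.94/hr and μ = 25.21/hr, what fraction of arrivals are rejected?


ρ = λ/μ = 15.94/25.21 = 0.6323
P_K = (1−ρ)ρ^K/(1−ρ^(K+1)) = (0.3677·0.063899)/(1 − 0.040403)
= 0.023496/0.959597 = 0.024486

Final: 0.024486


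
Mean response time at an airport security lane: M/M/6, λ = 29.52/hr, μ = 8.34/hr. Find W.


a = 3.5396; ρ = 0.5899; P₀ = 0.027758
Lq = P₀·a^c·ρ/(c!(1−ρ)²) = 0.26597
Wq = Lq/λ = 0.26597/29.52 = 0.009010 hr
W = Wq + 1/μ = 0.009010 + 0.11990 = 0.12891 hr

Final: 0.12891 hr


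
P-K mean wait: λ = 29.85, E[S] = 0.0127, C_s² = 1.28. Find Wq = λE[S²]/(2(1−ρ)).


ρ = λ·E[S] = 29.85·0.0127 = 0.3791
E[S²] = E[S]²(1+C_s²) = 0.0127²·(1+1.28) = 0.0003677
Wq = λ·E[S²]/(2(1−ρ)) = 29.85·0.0003677/(2·0.6209) = 0.008840 hr

Final: 0.008840 hr
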